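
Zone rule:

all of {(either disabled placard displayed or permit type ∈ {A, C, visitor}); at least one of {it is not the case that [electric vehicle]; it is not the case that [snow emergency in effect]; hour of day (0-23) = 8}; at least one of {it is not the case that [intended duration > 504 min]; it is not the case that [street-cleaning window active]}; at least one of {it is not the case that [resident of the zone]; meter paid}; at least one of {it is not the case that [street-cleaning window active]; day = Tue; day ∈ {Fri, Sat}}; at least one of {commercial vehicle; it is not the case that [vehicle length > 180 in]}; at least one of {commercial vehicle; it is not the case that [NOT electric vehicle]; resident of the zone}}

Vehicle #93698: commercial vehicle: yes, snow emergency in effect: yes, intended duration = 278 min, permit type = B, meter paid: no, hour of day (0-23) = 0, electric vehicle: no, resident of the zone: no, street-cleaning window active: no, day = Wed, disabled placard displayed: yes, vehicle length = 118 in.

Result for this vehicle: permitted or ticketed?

Permitted

Atomic conditions:
  disabled placard displayed: yes → true
  permit type ∈ {A, C, visitor}: B is not in the set → false
  electric vehicle: no → false
  snow emergency in effect: yes → true
  hour of day (0-23) = 8: 0 == 8 is false
  intended duration > 504 min: 278 > 504 is false
  street-cleaning window active: no → false
  resident of the zone: no → false
  meter paid: no → false
  day = Tue: Wed == Tue is false
  day ∈ {Fri, Sat}: Wed is not in the set → false
  commercial vehicle: yes → true
  vehicle length > 180 in: 118 > 180 is false
  NOT electric vehicle: no → true
Combine:
[1] true OR false = true
[2.1] NOT false = true
[2.2] NOT true = false
[2] true OR false OR false = true
[3.1] NOT false = true
[3.2] NOT false = true
[3] true OR true = true
[4.1] NOT false = true
[4] true OR false = true
[5.1] NOT false = true
[5] true OR false OR false = true
[6.2] NOT false = true
[6] true OR true = true
[7.2] NOT true = false
[7] true OR false OR false = true
[root] true AND true AND true AND true AND true AND true AND true = true
Overall: true → permitted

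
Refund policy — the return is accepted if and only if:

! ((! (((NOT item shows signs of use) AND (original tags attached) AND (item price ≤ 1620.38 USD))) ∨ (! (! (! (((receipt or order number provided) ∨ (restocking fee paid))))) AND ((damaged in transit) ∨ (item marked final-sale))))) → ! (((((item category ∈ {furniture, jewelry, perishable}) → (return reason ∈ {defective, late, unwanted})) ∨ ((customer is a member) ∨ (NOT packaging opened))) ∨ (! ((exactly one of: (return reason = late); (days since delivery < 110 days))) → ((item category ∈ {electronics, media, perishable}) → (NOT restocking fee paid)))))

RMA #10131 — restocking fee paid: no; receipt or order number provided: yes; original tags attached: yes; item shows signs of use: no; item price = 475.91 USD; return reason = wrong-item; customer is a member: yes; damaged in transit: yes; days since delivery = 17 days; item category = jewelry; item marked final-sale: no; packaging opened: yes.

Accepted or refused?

Atomic conditions:
  NOT item shows signs of use: no → true
  original tags attached: yes → true
  item price ≤ 1620.38 USD: 475.91 ≤ 1620.38 is true
  receipt or order number provided: yes → true
  restocking fee paid: no → false
  damaged in transit: yes → true
  item marked final-sale: no → false
  item category ∈ {furniture, jewelry, perishable}: jewelry is in the set → true
  return reason ∈ {defective, late, unwanted}: wrong-item is not in the set → false
  customer is a member: yes → true
  NOT packaging opened: yes → false
  return reason = late: wrong-item == late is false
  days since delivery < 110 days: 17 < 110 is true
  item category ∈ {electronics, media, perishable}: jewelry is not in the set → false
  NOT restocking fee paid: no → true
Combine:
[1.1.1.1] true AND true AND true = true
[1.1.1] NOT true = false
[1.1.2.1.1.1.1] true OR false = true
[1.1.2.1.1.1] NOT true = false
[1.1.2.1.1] NOT false = true
[1.1.2.1] NOT true = false
[1.1.2.2] true OR false = true
[1.1.2] false AND true = false
[1.1] false OR false = false
[1] NOT false = true
[2.1.1.1] true → false = false
[2.1.1.2] true OR false = true
[2.1.1] false OR true = true
[2.1.2.1.1] exactly-one(false, true) = true
[2.1.2.1] NOT true = false
[2.1.2.2] false → true (antecedent false ⇒ implication holds) = true
[2.1.2] false → true (antecedent false ⇒ implication holds) = true
[2.1] true OR true = true
[2] NOT true = false
[root] true → false = false
Overall: false → refused

Refused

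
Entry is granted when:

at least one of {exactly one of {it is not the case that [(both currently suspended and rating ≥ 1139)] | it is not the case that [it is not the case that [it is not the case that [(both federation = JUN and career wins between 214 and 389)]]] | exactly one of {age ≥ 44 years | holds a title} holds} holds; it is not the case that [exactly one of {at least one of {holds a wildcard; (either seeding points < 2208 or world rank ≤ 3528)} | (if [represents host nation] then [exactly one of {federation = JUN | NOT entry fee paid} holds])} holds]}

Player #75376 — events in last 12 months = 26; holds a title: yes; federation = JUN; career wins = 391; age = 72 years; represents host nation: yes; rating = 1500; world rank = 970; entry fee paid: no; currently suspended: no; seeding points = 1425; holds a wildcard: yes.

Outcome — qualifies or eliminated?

Eliminated

Atomic conditions:
  currently suspended: no → false
  rating ≥ 1139: 1500 ≥ 1139 is true
  federation = JUN: JUN == JUN is true
  career wins between 214 and 389: 391 in [214, 389] is false
  age ≥ 44 years: 72 ≥ 44 is true
  holds a title: yes → true
  holds a wildcard: yes → true
  seeding points < 2208: 1425 < 2208 is true
  world rank ≤ 3528: 970 ≤ 3528 is true
  represents host nation: yes → true
  NOT entry fee paid: no → true
Combine:
[1.1.1] false AND true = false
[1.1] NOT false = true
[1.2.1.1.1] true AND false = false
[1.2.1.1] NOT false = true
[1.2.1] NOT true = false
[1.2] NOT false = true
[1.3] exactly-one(true, true) = false
[1] exactly-one(true, true, false) = false
[2.1.1.2] true OR true = true
[2.1.1] true OR true = true
[2.1.2.2] exactly-one(true, true) = false
[2.1.2] true → false = false
[2.1] exactly-one(true, false) = true
[2] NOT true = false
[root] false OR false = false
Overall: false → eliminated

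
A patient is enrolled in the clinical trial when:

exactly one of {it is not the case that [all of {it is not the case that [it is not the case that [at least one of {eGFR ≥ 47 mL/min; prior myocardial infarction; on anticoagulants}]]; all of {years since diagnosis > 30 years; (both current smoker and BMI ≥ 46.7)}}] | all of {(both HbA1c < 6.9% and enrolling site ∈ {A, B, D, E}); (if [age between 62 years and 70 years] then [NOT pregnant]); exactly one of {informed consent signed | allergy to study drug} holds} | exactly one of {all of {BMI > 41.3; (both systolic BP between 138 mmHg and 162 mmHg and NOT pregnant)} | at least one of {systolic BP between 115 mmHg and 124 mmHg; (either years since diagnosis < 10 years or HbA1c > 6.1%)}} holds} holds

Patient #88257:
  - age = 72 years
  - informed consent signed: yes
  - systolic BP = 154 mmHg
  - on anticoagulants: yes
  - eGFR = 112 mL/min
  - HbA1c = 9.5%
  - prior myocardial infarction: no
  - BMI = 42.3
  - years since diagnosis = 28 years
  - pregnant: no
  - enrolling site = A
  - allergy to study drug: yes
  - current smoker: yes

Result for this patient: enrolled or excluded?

Atomic conditions:
  eGFR ≥ 47 mL/min: 112 ≥ 47 is true
  prior myocardial infarction: no → false
  on anticoagulants: yes → true
  years since diagnosis > 30 years: 28 > 30 is false
  current smoker: yes → true
  BMI ≥ 46.7: 42.3 ≥ 46.7 is false
  HbA1c < 6.9%: 9.5 < 6.9 is false
  enrolling site ∈ {A, B, D, E}: A is in the set → true
  age between 62 years and 70 years: 72 in [62, 70] is false
  NOT pregnant: no → true
  informed consent signed: yes → true
  allergy to study drug: yes → true
  BMI > 41.3: 42.3 > 41.3 is true
  systolic BP between 138 mmHg and 162 mmHg: 154 in [138, 162] is true
  systolic BP between 115 mmHg and 124 mmHg: 154 in [115, 124] is false
  years since diagnosis < 10 years: 28 < 10 is false
  HbA1c > 6.1%: 9.5 > 6.1 is true
Combine:
[1.1.1.1.1] true OR false OR true = true
[1.1.1.1] NOT true = false
[1.1.1] NOT false = true
[1.1.2.2] true AND false = false
[1.1.2] false AND false = false
[1.1] true AND false = false
[1] NOT false = true
[2.1] false AND true = false
[2.2] false → true (antecedent false ⇒ implication holds) = true
[2.3] exactly-one(true, true) = false
[2] false AND true AND false = false
[3.1.2] true AND true = true
[3.1] true AND true = true
[3.2.2] false OR true = true
[3.2] false OR true = true
[3] exactly-one(true, true) = false
[root] exactly-one(true, false, false) = true
Overall: true → enrolled

Enrolled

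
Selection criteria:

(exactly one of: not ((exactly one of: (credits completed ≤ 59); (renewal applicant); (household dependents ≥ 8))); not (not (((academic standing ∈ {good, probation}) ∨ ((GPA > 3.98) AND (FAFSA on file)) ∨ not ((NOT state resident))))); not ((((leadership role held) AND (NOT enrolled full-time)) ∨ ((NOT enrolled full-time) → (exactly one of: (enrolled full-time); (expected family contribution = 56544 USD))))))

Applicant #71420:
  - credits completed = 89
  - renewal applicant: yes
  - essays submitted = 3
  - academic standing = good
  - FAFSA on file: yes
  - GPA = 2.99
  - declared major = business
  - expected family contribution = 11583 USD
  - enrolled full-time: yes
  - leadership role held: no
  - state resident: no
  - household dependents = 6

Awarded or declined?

Awarded

Atomic conditions:
  credits completed ≤ 59: 89 ≤ 59 is false
  renewal applicant: yes → true
  household dependents ≥ 8: 6 ≥ 8 is false
  academic standing ∈ {good, probation}: good is in the set → true
  GPA > 3.98: 2.99 > 3.98 is false
  FAFSA on file: yes → true
  NOT state resident: no → true
  leadership role held: no → false
  NOT enrolled full-time: yes → false
  enrolled full-time: yes → true
  expected family contribution = 56544 USD: 11583 == 56544 is false
Combine:
[1.1] exactly-one(false, true, false) = true
[1] NOT true = false
[2.1.1.2] false AND true = false
[2.1.1.3] NOT true = false
[2.1.1] true OR false OR false = true
[2.1] NOT true = false
[2] NOT false = true
[3.1.1] false AND false = false
[3.1.2.2] exactly-one(true, false) = true
[3.1.2] false → true (antecedent false ⇒ implication holds) = true
[3.1] false OR true = true
[3] NOT true = false
[root] exactly-one(false, true, false) = true
Overall: true → awarded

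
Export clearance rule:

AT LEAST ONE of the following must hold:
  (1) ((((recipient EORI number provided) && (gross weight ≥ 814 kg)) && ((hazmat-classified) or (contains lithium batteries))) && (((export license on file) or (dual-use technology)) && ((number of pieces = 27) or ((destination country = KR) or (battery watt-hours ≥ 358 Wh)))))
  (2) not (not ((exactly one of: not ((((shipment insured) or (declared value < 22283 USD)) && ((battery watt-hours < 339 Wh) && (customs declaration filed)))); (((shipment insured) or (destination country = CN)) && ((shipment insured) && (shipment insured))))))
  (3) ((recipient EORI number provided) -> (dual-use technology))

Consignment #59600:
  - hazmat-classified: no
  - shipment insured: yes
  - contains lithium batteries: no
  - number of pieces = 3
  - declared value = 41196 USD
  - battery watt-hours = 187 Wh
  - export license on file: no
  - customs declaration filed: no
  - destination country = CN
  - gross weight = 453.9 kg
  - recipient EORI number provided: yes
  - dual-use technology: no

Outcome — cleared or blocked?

Blocked

Atomic conditions:
  recipient EORI number provided: yes → true
  gross weight ≥ 814 kg: 453.9 ≥ 814 is false
  hazmat-classified: no → false
  contains lithium batteries: no → false
  export license on file: no → false
  dual-use technology: no → false
  number of pieces = 27: 3 == 27 is false
  destination country = KR: CN == KR is false
  battery watt-hours ≥ 358 Wh: 187 ≥ 358 is false
  shipment insured: yes → true
  declared value < 22283 USD: 41196 < 22283 is false
  battery watt-hours < 339 Wh: 187 < 339 is true
  customs declaration filed: no → false
  destination country = CN: CN == CN is true
Combine:
[1.1.1] true AND false = false
[1.1.2] false OR false = false
[1.1] false AND false = false
[1.2.1] false OR false = false
[1.2.2.2] false OR false = false
[1.2.2] false OR false = false
[1.2] false AND false = false
[1] false AND false = false
[2.1.1.1.1.1] true OR false = true
[2.1.1.1.1.2] true AND false = false
[2.1.1.1.1] true AND false = false
[2.1.1.1] NOT false = true
[2.1.1.2.1] true OR true = true
[2.1.1.2.2] true AND true = true
[2.1.1.2] true AND true = true
[2.1.1] exactly-one(true, true) = false
[2.1] NOT false = true
[2] NOT true = false
[3] true → false = false
[root] false OR false OR false = false
Overall: false → blocked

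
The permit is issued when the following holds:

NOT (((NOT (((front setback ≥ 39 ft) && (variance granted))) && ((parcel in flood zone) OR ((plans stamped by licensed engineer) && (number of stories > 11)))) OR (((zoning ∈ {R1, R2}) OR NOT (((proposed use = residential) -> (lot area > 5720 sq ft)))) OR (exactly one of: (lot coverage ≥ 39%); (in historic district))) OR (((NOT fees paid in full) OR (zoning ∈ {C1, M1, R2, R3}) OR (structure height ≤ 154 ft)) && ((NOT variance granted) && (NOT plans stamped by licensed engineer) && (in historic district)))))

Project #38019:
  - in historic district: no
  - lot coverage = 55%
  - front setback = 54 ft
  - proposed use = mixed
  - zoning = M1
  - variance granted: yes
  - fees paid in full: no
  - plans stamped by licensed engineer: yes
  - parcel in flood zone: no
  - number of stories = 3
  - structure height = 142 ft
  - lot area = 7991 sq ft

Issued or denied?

Atomic conditions:
  front setback ≥ 39 ft: 54 ≥ 39 is true
  variance granted: yes → true
  parcel in flood zone: no → false
  plans stamped by licensed engineer: yes → true
  number of stories > 11: 3 > 11 is false
  zoning ∈ {R1, R2}: M1 is not in the set → false
  proposed use = residential: mixed == residential is false
  lot area > 5720 sq ft: 7991 > 5720 is true
  lot coverage ≥ 39%: 55 ≥ 39 is true
  in historic district: no → false
  NOT fees paid in full: no → true
  zoning ∈ {C1, M1, R2, R3}: M1 is in the set → true
  structure height ≤ 154 ft: 142 ≤ 154 is true
  NOT variance granted: yes → false
  NOT plans stamped by licensed engineer: yes → false
Combine:
[1.1.1.1] true AND true = true
[1.1.1] NOT true = false
[1.1.2.2] true AND false = false
[1.1.2] false OR false = false
[1.1] false AND false = false
[1.2.1.2.1] false → true (antecedent false ⇒ implication holds) = true
[1.2.1.2] NOT true = false
[1.2.1] false OR false = false
[1.2.2] exactly-one(true, false) = true
[1.2] false OR true = true
[1.3.1] true OR true OR true = true
[1.3.2] false AND false AND false = false
[1.3] true AND false = false
[1] false OR true OR false = true
[root] NOT true = false
Overall: false → denied

Denied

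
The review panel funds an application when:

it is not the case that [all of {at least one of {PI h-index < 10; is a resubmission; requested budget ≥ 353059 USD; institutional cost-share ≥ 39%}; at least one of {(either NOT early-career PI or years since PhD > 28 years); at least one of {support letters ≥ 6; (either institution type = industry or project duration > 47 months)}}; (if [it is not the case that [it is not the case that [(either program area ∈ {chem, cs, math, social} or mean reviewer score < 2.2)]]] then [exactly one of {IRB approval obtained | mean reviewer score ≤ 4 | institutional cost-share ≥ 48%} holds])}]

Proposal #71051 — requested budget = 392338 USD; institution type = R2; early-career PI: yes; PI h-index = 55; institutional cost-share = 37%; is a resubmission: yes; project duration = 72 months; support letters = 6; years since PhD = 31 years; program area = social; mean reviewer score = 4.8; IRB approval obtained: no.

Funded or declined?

Atomic conditions:
  PI h-index < 10: 55 < 10 is false
  is a resubmission: yes → true
  requested budget ≥ 353059 USD: 392338 ≥ 353059 is true
  institutional cost-share ≥ 39%: 37 ≥ 39 is false
  NOT early-career PI: yes → false
  years since PhD > 28 years: 31 > 28 is true
  support letters ≥ 6: 6 ≥ 6 is true
  institution type = industry: R2 == industry is false
  project duration > 47 months: 72 > 47 is true
  program area ∈ {chem, cs, math, social}: social is in the set → true
  mean reviewer score < 2.2: 4.8 < 2.2 is false
  IRB approval obtained: no → false
  mean reviewer score ≤ 4: 4.8 ≤ 4 is false
  institutional cost-share ≥ 48%: 37 ≥ 48 is false
Combine:
[1.1] false OR true OR true OR false = true
[1.2.1] false OR true = true
[1.2.2.2] false OR true = true
[1.2.2] true OR true = true
[1.2] true OR true = true
[1.3.1.1.1] true OR false = true
[1.3.1.1] NOT true = false
[1.3.1] NOT false = true
[1.3.2] exactly-one(false, false, false) = false
[1.3] true → false = false
[1] true AND true AND false = false
[root] NOT false = true
Overall: true → funded

Funded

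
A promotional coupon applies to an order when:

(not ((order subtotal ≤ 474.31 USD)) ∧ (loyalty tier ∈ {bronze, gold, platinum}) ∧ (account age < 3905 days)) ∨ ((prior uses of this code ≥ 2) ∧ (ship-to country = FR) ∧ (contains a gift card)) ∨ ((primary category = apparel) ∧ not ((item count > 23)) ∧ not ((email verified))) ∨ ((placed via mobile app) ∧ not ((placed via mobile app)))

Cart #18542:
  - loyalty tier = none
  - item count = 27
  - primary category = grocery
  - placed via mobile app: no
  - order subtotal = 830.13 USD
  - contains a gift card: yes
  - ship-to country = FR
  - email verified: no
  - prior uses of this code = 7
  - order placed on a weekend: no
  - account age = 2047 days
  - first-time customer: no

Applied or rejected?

Atomic conditions:
  order subtotal ≤ 474.31 USD: 830.13 ≤ 474.31 is false
  loyalty tier ∈ {bronze, gold, platinum}: none is not in the set → false
  account age < 3905 days: 2047 < 3905 is true
  prior uses of this code ≥ 2: 7 ≥ 2 is true
  ship-to country = FR: FR == FR is true
  contains a gift card: yes → true
  primary category = apparel: grocery == apparel is false
  item count > 23: 27 > 23 is true
  email verified: no → false
  placed via mobile app: no → false
Combine:
[1.1] NOT false = true
[1] true AND false AND true = false
[2] true AND true AND true = true
[3.2] NOT true = false
[3.3] NOT false = true
[3] false AND false AND true = false
[4.2] NOT false = true
[4] false AND true = false
[root] false OR true OR false OR false = true
Overall: true → applied

Applied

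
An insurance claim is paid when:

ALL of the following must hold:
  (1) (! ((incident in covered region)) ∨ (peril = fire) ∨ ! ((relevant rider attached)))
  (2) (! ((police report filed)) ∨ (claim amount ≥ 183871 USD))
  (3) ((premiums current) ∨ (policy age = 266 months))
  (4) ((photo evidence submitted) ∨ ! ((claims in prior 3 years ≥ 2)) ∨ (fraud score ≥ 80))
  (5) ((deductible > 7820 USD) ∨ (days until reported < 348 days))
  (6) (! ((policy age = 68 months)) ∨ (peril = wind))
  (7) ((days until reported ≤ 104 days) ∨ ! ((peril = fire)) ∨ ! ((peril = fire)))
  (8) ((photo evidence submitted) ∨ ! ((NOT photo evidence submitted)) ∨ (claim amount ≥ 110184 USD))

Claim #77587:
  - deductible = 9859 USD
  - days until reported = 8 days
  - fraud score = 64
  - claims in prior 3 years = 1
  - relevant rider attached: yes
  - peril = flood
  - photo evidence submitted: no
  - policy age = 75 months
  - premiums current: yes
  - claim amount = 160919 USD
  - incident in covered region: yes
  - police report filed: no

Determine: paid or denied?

Atomic conditions:
  incident in covered region: yes → true
  peril = fire: flood == fire is false
  relevant rider attached: yes → true
  police report filed: no → false
  claim amount ≥ 183871 USD: 160919 ≥ 183871 is false
  premiums current: yes → true
  policy age = 266 months: 75 == 266 is false
  photo evidence submitted: no → false
  claims in prior 3 years ≥ 2: 1 ≥ 2 is false
  fraud score ≥ 80: 64 ≥ 80 is false
  deductible > 7820 USD: 9859 > 7820 is true
  days until reported < 348 days: 8 < 348 is true
  policy age = 68 months: 75 == 68 is false
  peril = wind: flood == wind is false
  days until reported ≤ 104 days: 8 ≤ 104 is true
  NOT photo evidence submitted: no → true
  claim amount ≥ 110184 USD: 160919 ≥ 110184 is true
Combine:
[1.1] NOT true = false
[1.3] NOT true = false
[1] false OR false OR false = false
[2.1] NOT false = true
[2] true OR false = true
[3] true OR false = true
[4.2] NOT false = true
[4] false OR true OR false = true
[5] true OR true = true
[6.1] NOT false = true
[6] true OR false = true
[7.2] NOT false = true
[7.3] NOT false = true
[7] true OR true OR true = true
[8.2] NOT true = false
[8] false OR false OR true = true
[root] false AND true AND true AND true AND true AND true AND true AND true = false
Overall: false → denied

Denied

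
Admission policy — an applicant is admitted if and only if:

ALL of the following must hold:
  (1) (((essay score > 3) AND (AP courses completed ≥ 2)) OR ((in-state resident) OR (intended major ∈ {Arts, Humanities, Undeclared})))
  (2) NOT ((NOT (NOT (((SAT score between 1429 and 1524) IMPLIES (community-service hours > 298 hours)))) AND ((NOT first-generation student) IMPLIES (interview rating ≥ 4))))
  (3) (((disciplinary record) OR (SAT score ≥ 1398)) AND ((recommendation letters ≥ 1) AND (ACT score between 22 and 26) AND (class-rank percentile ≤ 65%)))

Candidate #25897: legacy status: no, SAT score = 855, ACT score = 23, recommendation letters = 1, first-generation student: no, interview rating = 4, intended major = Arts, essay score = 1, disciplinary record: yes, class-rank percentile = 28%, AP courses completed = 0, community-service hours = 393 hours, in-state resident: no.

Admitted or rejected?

Atomic conditions:
  essay score > 3: 1 > 3 is false
  AP courses completed ≥ 2: 0 ≥ 2 is false
  in-state resident: no → false
  intended major ∈ {Arts, Humanities, Undeclared}: Arts is in the set → true
  SAT score between 1429 and 1524: 855 in [1429, 1524] is false
  community-service hours > 298 hours: 393 > 298 is true
  NOT first-generation student: no → true
  interview rating ≥ 4: 4 ≥ 4 is true
  disciplinary record: yes → true
  SAT score ≥ 1398: 855 ≥ 1398 is false
  recommendation letters ≥ 1: 1 ≥ 1 is true
  ACT score between 22 and 26: 23 in [22, 26] is true
  class-rank percentile ≤ 65%: 28 ≤ 65 is true
Combine:
[1.1] false AND false = false
[1.2] false OR true = true
[1] false OR true = true
[2.1.1.1.1] false → true (antecedent false ⇒ implication holds) = true
[2.1.1.1] NOT true = false
[2.1.1] NOT false = true
[2.1.2] true → true = true
[2.1] true AND true = true
[2] NOT true = false
[3.1] true OR false = true
[3.2] true AND true AND true = true
[3] true AND true = true
[root] true AND false AND true = false
Overall: false → rejected

Rejected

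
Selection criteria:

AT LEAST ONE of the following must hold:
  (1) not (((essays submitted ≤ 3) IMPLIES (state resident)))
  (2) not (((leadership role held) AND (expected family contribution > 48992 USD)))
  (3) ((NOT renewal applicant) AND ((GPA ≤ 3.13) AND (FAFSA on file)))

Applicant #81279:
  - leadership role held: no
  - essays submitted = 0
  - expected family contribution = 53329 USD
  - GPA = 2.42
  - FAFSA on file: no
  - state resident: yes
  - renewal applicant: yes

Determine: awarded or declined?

Atomic conditions:
  essays submitted ≤ 3: 0 ≤ 3 is true
  state resident: yes → true
  leadership role held: no → false
  expected family contribution > 48992 USD: 53329 > 48992 is true
  NOT renewal applicant: yes → false
  GPA ≤ 3.13: 2.42 ≤ 3.13 is true
  FAFSA on file: no → false
Combine:
[1.1] true → true = true
[1] NOT true = false
[2.1] false AND true = false
[2] NOT false = true
[3.2] true AND false = false
[3] false AND false = false
[root] false OR true OR false = true
Overall: true → awarded

Awarded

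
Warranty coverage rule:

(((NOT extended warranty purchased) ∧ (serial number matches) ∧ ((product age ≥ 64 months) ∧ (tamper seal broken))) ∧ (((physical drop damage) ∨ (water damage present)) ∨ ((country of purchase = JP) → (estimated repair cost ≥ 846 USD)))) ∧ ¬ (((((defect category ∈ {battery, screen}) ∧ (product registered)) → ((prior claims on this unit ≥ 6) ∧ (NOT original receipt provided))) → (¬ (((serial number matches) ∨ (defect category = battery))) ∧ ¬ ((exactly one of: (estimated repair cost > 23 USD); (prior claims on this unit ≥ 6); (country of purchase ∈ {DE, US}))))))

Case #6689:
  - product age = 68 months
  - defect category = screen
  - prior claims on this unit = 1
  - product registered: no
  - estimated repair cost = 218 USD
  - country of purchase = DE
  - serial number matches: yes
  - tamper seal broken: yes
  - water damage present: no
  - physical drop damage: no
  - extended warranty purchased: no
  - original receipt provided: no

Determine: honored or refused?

Atomic conditions:
  NOT extended warranty purchased: no → true
  serial number matches: yes → true
  product age ≥ 64 months: 68 ≥ 64 is true
  tamper seal broken: yes → true
  physical drop damage: no → false
  water damage present: no → false
  country of purchase = JP: DE == JP is false
  estimated repair cost ≥ 846 USD: 218 ≥ 846 is false
  defect category ∈ {battery, screen}: screen is in the set → true
  product registered: no → false
  prior claims on this unit ≥ 6: 1 ≥ 6 is false
  NOT original receipt provided: no → true
  defect category = battery: screen == battery is false
  estimated repair cost > 23 USD: 218 > 23 is true
  country of purchase ∈ {DE, US}: DE is in the set → true
Combine:
[1.1.3] true AND true = true
[1.1] true AND true AND true = true
[1.2.1] false OR false = false
[1.2.2] false → false (antecedent false ⇒ implication holds) = true
[1.2] false OR true = true
[1] true AND true = true
[2.1.1.1] true AND false = false
[2.1.1.2] false AND true = false
[2.1.1] false → false (antecedent false ⇒ implication holds) = true
[2.1.2.1.1] true OR false = true
[2.1.2.1] NOT true = false
[2.1.2.2.1] exactly-one(true, false, true) = false
[2.1.2.2] NOT false = true
[2.1.2] false AND true = false
[2.1] true → false = false
[2] NOT false = true
[root] true AND true = true
Overall: true → honored

Honored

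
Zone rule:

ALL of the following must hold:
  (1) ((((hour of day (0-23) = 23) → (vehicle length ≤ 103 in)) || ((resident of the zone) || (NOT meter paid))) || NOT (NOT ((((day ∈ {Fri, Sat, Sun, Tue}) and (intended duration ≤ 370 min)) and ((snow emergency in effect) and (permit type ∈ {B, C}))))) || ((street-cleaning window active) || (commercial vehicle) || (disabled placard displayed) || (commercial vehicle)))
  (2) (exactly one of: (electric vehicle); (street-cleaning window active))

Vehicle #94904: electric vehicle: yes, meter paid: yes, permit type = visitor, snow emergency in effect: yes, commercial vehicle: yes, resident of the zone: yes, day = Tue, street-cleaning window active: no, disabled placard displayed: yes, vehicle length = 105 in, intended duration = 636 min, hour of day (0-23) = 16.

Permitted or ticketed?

Permitted

Atomic conditions:
  hour of day (0-23) = 23: 16 == 23 is false
  vehicle length ≤ 103 in: 105 ≤ 103 is false
  resident of the zone: yes → true
  NOT meter paid: yes → false
  day ∈ {Fri, Sat, Sun, Tue}: Tue is in the set → true
  intended duration ≤ 370 min: 636 ≤ 370 is false
  snow emergency in effect: yes → true
  permit type ∈ {B, C}: visitor is not in the set → false
  street-cleaning window active: no → false
  commercial vehicle: yes → true
  disabled placard displayed: yes → true
  electric vehicle: yes → true
Combine:
[1.1.1] false → false (antecedent false ⇒ implication holds) = true
[1.1.2] true OR false = true
[1.1] true OR true = true
[1.2.1.1.1] true AND false = false
[1.2.1.1.2] true AND false = false
[1.2.1.1] false AND false = false
[1.2.1] NOT false = true
[1.2] NOT true = false
[1.3] false OR true OR true OR true = true
[1] true OR false OR true = true
[2] exactly-one(true, false) = true
[root] true AND true = true
Overall: true → permitted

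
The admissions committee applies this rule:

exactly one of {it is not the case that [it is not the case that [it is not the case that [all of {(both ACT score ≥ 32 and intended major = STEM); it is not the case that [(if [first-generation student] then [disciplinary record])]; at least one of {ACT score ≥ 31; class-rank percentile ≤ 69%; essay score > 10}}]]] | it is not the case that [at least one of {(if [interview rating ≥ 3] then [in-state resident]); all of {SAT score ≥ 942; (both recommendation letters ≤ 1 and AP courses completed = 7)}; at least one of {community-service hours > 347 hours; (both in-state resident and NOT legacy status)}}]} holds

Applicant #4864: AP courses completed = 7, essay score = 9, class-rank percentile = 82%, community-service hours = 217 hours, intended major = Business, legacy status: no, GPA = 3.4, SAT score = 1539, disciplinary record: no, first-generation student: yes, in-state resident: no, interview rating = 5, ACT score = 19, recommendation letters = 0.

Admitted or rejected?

Atomic conditions:
  ACT score ≥ 32: 19 ≥ 32 is false
  intended major = STEM: Business == STEM is false
  first-generation student: yes → true
  disciplinary record: no → false
  ACT score ≥ 31: 19 ≥ 31 is false
  class-rank percentile ≤ 69%: 82 ≤ 69 is false
  essay score > 10: 9 > 10 is false
  interview rating ≥ 3: 5 ≥ 3 is true
  in-state resident: no → false
  SAT score ≥ 942: 1539 ≥ 942 is true
  recommendation letters ≤ 1: 0 ≤ 1 is true
  AP courses completed = 7: 7 == 7 is true
  community-service hours > 347 hours: 217 > 347 is false
  NOT legacy status: no → true
Combine:
[1.1.1.1.1] false AND false = false
[1.1.1.1.2.1] true → false = false
[1.1.1.1.2] NOT false = true
[1.1.1.1.3] false OR false OR false = false
[1.1.1.1] false AND true AND false = false
[1.1.1] NOT false = true
[1.1] NOT true = false
[1] NOT false = true
[2.1.1] true → false = false
[2.1.2.2] true AND true = true
[2.1.2] true AND true = true
[2.1.3.2] false AND true = false
[2.1.3] false OR false = false
[2.1] false OR true OR false = true
[2] NOT true = false
[root] exactly-one(true, false) = true
Overall: true → admitted

Admitted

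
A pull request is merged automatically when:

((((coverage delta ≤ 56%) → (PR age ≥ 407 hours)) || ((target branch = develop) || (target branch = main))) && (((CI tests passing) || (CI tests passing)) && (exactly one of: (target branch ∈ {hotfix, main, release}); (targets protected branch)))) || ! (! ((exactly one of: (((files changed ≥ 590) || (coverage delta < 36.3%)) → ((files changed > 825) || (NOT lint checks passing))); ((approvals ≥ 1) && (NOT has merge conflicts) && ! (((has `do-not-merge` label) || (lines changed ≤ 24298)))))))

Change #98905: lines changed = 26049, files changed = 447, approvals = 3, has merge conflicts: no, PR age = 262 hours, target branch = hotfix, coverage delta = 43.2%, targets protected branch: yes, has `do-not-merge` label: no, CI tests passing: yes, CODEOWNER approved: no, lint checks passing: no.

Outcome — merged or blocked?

Atomic conditions:
  coverage delta ≤ 56%: 43.2 ≤ 56 is true
  PR age ≥ 407 hours: 262 ≥ 407 is false
  target branch = develop: hotfix == develop is false
  target branch = main: hotfix == main is false
  CI tests passing: yes → true
  target branch ∈ {hotfix, main, release}: hotfix is in the set → true
  targets protected branch: yes → true
  files changed ≥ 590: 447 ≥ 590 is false
  coverage delta < 36.3%: 43.2 < 36.3 is false
  files changed > 825: 447 > 825 is false
  NOT lint checks passing: no → true
  approvals ≥ 1: 3 ≥ 1 is true
  NOT has merge conflicts: no → true
  has `do-not-merge` label: no → false
  lines changed ≤ 24298: 26049 ≤ 24298 is false
Combine:
[1.1.1] true → false = false
[1.1.2] false OR false = false
[1.1] false OR false = false
[1.2.1] true OR true = true
[1.2.2] exactly-one(true, true) = false
[1.2] true AND false = false
[1] false AND false = false
[2.1.1.1.1] false OR false = false
[2.1.1.1.2] false OR true = true
[2.1.1.1] false → true (antecedent false ⇒ implication holds) = true
[2.1.1.2.3.1] false OR false = false
[2.1.1.2.3] NOT false = true
[2.1.1.2] true AND true AND true = true
[2.1.1] exactly-one(true, true) = false
[2.1] NOT false = true
[2] NOT true = false
[root] false OR false = false
Overall: false → blocked

Blocked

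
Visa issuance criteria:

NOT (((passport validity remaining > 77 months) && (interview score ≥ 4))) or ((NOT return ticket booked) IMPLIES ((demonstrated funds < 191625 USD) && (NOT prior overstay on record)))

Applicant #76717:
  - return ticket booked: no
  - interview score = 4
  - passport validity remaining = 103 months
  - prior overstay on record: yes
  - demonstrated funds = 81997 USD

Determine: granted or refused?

Refused

Atomic conditions:
  passport validity remaining > 77 months: 103 > 77 is true
  interview score ≥ 4: 4 ≥ 4 is true
  NOT return ticket booked: no → true
  demonstrated funds < 191625 USD: 81997 < 191625 is true
  NOT prior overstay on record: yes → false
Combine:
[1.1] true AND true = true
[1] NOT true = false
[2.2] true AND false = false
[2] true → false = false
[root] false OR false = false
Overall: false → refused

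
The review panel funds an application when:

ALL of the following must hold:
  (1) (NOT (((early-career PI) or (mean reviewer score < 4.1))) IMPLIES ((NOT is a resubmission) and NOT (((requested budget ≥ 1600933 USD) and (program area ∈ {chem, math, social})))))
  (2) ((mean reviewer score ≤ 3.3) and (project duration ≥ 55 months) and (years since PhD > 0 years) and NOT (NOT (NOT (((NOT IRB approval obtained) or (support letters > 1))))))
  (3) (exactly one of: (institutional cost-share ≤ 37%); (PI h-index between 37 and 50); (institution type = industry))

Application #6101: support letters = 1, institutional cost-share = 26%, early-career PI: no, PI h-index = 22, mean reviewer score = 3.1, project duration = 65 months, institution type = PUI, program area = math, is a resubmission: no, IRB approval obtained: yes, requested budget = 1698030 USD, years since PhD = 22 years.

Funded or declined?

Funded

Atomic conditions:
  early-career PI: no → false
  mean reviewer score < 4.1: 3.1 < 4.1 is true
  NOT is a resubmission: no → true
  requested budget ≥ 1600933 USD: 1698030 ≥ 1600933 is true
  program area ∈ {chem, math, social}: math is in the set → true
  mean reviewer score ≤ 3.3: 3.1 ≤ 3.3 is true
  project duration ≥ 55 months: 65 ≥ 55 is true
  years since PhD > 0 years: 22 > 0 is true
  NOT IRB approval obtained: yes → false
  support letters > 1: 1 > 1 is false
  institutional cost-share ≤ 37%: 26 ≤ 37 is true
  PI h-index between 37 and 50: 22 in [37, 50] is false
  institution type = industry: PUI == industry is false
Combine:
[1.1.1] false OR true = true
[1.1] NOT true = false
[1.2.2.1] true AND true = true
[1.2.2] NOT true = false
[1.2] true AND false = false
[1] false → false (antecedent false ⇒ implication holds) = true
[2.4.1.1.1] false OR false = false
[2.4.1.1] NOT false = true
[2.4.1] NOT true = false
[2.4] NOT false = true
[2] true AND true AND true AND true = true
[3] exactly-one(true, false, false) = true
[root] true AND true AND true = true
Overall: true → funded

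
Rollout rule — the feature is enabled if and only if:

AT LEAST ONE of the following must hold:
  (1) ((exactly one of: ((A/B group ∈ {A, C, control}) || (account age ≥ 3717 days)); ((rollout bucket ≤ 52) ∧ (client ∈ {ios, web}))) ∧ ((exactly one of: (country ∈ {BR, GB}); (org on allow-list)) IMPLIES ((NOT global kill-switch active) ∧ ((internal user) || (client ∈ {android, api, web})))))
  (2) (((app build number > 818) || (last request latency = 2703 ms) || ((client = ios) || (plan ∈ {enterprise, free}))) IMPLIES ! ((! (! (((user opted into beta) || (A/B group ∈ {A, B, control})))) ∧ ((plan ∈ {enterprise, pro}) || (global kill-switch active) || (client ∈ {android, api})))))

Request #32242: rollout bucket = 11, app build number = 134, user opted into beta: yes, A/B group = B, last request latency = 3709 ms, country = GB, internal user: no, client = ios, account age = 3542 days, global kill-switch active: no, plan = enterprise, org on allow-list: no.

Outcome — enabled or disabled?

Disabled

Atomic conditions:
  A/B group ∈ {A, C, control}: B is not in the set → false
  account age ≥ 3717 days: 3542 ≥ 3717 is false
  rollout bucket ≤ 52: 11 ≤ 52 is true
  client ∈ {ios, web}: ios is in the set → true
  country ∈ {BR, GB}: GB is in the set → true
  org on allow-list: no → false
  NOT global kill-switch active: no → true
  internal user: no → false
  client ∈ {android, api, web}: ios is not in the set → false
  app build number > 818: 134 > 818 is false
  last request latency = 2703 ms: 3709 == 2703 is false
  client = ios: ios == ios is true
  plan ∈ {enterprise, free}: enterprise is in the set → true
  user opted into beta: yes → true
  A/B group ∈ {A, B, control}: B is in the set → true
  plan ∈ {enterprise, pro}: enterprise is in the set → true
  global kill-switch active: no → false
  client ∈ {android, api}: ios is not in the set → false
Combine:
[1.1.1] false OR false = false
[1.1.2] true AND true = true
[1.1] exactly-one(false, true) = true
[1.2.1] exactly-one(true, false) = true
[1.2.2.2] false OR false = false
[1.2.2] true AND false = false
[1.2] true → false = false
[1] true AND false = false
[2.1.3] true OR true = true
[2.1] false OR false OR true = true
[2.2.1.1.1.1] true OR true = true
[2.2.1.1.1] NOT true = false
[2.2.1.1] NOT false = true
[2.2.1.2] true OR false OR false = true
[2.2.1] true AND true = true
[2.2] NOT true = false
[2] true → false = false
[root] false OR false = false
Overall: false → disabled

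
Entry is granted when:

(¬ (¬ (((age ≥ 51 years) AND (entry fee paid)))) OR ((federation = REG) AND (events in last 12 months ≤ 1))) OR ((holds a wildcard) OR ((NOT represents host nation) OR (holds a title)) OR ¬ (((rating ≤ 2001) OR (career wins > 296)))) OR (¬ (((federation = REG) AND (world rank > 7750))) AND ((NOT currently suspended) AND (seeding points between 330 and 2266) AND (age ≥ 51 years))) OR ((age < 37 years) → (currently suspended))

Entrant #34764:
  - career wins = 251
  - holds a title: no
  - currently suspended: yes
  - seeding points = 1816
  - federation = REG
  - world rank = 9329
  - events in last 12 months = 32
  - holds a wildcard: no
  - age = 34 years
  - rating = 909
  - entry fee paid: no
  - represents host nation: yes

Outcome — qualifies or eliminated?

Atomic conditions:
  age ≥ 51 years: 34 ≥ 51 is false
  entry fee paid: no → false
  federation = REG: REG == REG is true
  events in last 12 months ≤ 1: 32 ≤ 1 is false
  holds a wildcard: no → false
  NOT represents host nation: yes → false
  holds a title: no → false
  rating ≤ 2001: 909 ≤ 2001 is true
  career wins > 296: 251 > 296 is false
  world rank > 7750: 9329 > 7750 is true
  NOT currently suspended: yes → false
  seeding points between 330 and 2266: 1816 in [330, 2266] is true
  age < 37 years: 34 < 37 is true
  currently suspended: yes → true
Combine:
[1.1.1.1] false AND false = false
[1.1.1] NOT false = true
[1.1] NOT true = false
[1.2] true AND false = false
[1] false OR false = false
[2.2] false OR false = false
[2.3.1] true OR false = true
[2.3] NOT true = false
[2] false OR false OR false = false
[3.1.1] true AND true = true
[3.1] NOT true = false
[3.2] false AND true AND false = false
[3] false AND false = false
[4] true → true = true
[root] false OR false OR false OR true = true
Overall: true → qualifies

Qualifies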